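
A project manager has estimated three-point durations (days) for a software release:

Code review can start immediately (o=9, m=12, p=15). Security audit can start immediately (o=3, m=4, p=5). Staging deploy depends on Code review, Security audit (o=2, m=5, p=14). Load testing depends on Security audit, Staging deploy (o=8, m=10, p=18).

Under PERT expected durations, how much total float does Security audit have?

8 days

te_Code review = (9 + 4·12 + 15)/6 = 72/6 = 12
te_Security audit = (3 + 4·4 + 5)/6 = 24/6 = 4
te_Staging deploy = (2 + 4·5 + 14)/6 = 36/6 = 6
te_Load testing = (8 + 4·10 + 18)/6 = 66/6 = 11

Forward pass:
ES_Code review = 0; EF_Code review = 12
ES_Security audit = 0; EF_Security audit = 4
ES_Staging deploy = max(EF_Code review=12, EF_Security audit=4) = 12; EF_Staging deploy = 12+6 = 18
ES_Load testing = max(EF_Security audit=4, EF_Staging deploy=18) = 18; EF_Load testing = 18+11 = 29
Expected project duration μ = 29 days. Critical path: Code review → Staging deploy → Load testing.

Backward pass:
LF_Load testing = 29; LS_Load testing = 29−11 = 18
LF_Staging deploy = LS_Load testing = 18; LS_Staging deploy = 18−6 = 12
LF_Security audit = min(LS_Staging deploy=12, LS_Load testing=18) = 12; LS_Security audit = 12−4 = 8
LF_Code review = LS_Staging deploy = 12; LS_Code review = 12−12 = 0
Slack_Security audit = LS_Security audit − ES_Security audit = 8 − 0 = 8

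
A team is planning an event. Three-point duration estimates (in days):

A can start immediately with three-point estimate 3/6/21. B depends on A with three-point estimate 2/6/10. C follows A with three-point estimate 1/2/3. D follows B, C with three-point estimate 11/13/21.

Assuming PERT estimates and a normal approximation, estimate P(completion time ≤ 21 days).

0.029

te_A = (3 + 4·6 + 21)/6 = 48/6 = 8; σ²_A = ((21−3)/6)² = 9.000
te_B = (2 + 4·6 + 10)/6 = 36/6 = 6; σ²_B = ((10−2)/6)² = 1.778
te_C = (1 + 4·2 + 3)/6 = 12/6 = 2; σ²_C = ((3−1)/6)² = 0.111
te_D = (11 + 4·13 + 21)/6 = 84/6 = 14; σ²_D = ((21−11)/6)² = 2.778

Forward pass:
ES_A = 0; EF_A = 8
ES_B = 8; EF_B = 8+6 = 14
ES_C = 8; EF_C = 8+2 = 10
ES_D = max(EF_B=14, EF_C=10) = 14; EF_D = 14+14 = 28
Expected project duration μ = 28 days. Critical path: A → B → D.

Variance along critical path = 9.000 + 1.778 + 2.778 = 13.556; σ = √13.556 = 3.682 days.
Z = (21 − 28) / 3.682 = -1.901
P(T ≤ 21) = Φ(-1.901) ≈ 0.029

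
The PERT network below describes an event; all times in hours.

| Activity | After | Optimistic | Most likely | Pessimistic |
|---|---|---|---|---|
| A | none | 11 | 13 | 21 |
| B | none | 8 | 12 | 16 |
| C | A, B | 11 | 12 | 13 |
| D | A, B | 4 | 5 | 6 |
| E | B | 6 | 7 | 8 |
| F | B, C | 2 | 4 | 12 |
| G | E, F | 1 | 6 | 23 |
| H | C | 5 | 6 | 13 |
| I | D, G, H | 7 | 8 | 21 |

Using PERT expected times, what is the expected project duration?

te_A = (11 + 4·13 + 21)/6 = 84/6 = 14
te_B = (8 + 4·12 + 16)/6 = 72/6 = 12
te_C = (11 + 4·12 + 13)/6 = 72/6 = 12
te_D = (4 + 4·5 + 6)/6 = 30/6 = 5
te_E = (6 + 4·7 + 8)/6 = 42/6 = 7
te_F = (2 + 4·4 + 12)/6 = 30/6 = 5
te_G = (1 + 4·6 + 23)/6 = 48/6 = 8
te_H = (5 + 4·6 + 13)/6 = 42/6 = 7
te_I = (7 + 4·8 + 21)/6 = 60/6 = 10

Forward pass:
ES_A = 0; EF_A = 14
ES_B = 0; EF_B = 12
ES_C = max(EF_A=14, EF_B=12) = 14; EF_C = 14+12 = 26
ES_D = max(EF_A=14, EF_B=12) = 14; EF_D = 14+5 = 19
ES_E = 12; EF_E = 12+7 = 19
ES_F = max(EF_B=12, EF_C=26) = 26; EF_F = 26+5 = 31
ES_G = max(EF_E=19, EF_F=31) = 31; EF_G = 31+8 = 39
ES_H = 26; EF_H = 26+7 = 33
ES_I = max(EF_D=19, EF_G=39, EF_H=33) = 39; EF_I = 39+10 = 49
Expected project duration μ = 49 hours. Critical path: A → C → F → G → I.

49 hours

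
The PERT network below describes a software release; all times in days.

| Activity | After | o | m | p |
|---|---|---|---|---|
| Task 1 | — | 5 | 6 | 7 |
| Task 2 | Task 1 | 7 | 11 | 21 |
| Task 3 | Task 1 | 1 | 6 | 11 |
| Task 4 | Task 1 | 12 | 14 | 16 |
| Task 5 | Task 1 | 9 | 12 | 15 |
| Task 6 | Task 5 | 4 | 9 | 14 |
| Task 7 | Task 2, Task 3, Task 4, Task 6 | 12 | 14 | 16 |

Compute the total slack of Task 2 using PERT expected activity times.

te_Task 1 = (5 + 4·6 + 7)/6 = 36/6 = 6
te_Task 2 = (7 + 4·11 + 21)/6 = 72/6 = 12
te_Task 3 = (1 + 4·6 + 11)/6 = 36/6 = 6
te_Task 4 = (12 + 4·14 + 16)/6 = 84/6 = 14
te_Task 5 = (9 + 4·12 + 15)/6 = 72/6 = 12
te_Task 6 = (4 + 4·9 + 14)/6 = 54/6 = 9
te_Task 7 = (12 + 4·14 + 16)/6 = 84/6 = 14

Forward pass:
ES_Task 1 = 0; EF_Task 1 = 6
ES_Task 2 = 6; EF_Task 2 = 6+12 = 18
ES_Task 3 = 6; EF_Task 3 = 6+6 = 12
ES_Task 4 = 6; EF_Task 4 = 6+14 = 20
ES_Task 5 = 6; EF_Task 5 = 6+12 = 18
ES_Task 6 = 18; EF_Task 6 = 18+9 = 27
ES_Task 7 = max(EF_Task 2=18, EF_Task 3=12, EF_Task 4=20, EF_Task 6=27) = 27; EF_Task 7 = 27+14 = 41
Expected project duration μ = 41 days. Critical path: Task 1 → Task 5 → Task 6 → Task 7.

Backward pass:
LF_Task 7 = 41; LS_Task 7 = 41−14 = 27
LF_Task 6 = LS_Task 7 = 27; LS_Task 6 = 27−9 = 18
LF_Task 5 = LS_Task 6 = 18; LS_Task 5 = 18−12 = 6
LF_Task 4 = LS_Task 7 = 27; LS_Task 4 = 27−14 = 13
LF_Task 3 = LS_Task 7 = 27; LS_Task 3 = 27−6 = 21
LF_Task 2 = LS_Task 7 = 27; LS_Task 2 = 27−12 = 15
LF_Task 1 = min(LS_Task 2=15, LS_Task 3=21, LS_Task 4=13, LS_Task 5=6) = 6; LS_Task 1 = 6−6 = 0
Slack_Task 2 = LS_Task 2 − ES_Task 2 = 15 − 6 = 9

9 days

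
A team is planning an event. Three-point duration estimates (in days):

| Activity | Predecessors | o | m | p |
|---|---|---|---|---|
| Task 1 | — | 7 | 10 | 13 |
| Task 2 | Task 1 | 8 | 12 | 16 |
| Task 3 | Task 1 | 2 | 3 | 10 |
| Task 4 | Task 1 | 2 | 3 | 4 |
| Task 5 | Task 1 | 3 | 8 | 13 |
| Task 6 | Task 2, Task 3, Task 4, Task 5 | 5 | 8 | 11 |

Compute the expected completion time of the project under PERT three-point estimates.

te_Task 1 = (7 + 4·10 + 13)/6 = 60/6 = 10
te_Task 2 = (8 + 4·12 + 16)/6 = 72/6 = 12
te_Task 3 = (2 + 4·3 + 10)/6 = 24/6 = 4
te_Task 4 = (2 + 4·3 + 4)/6 = 18/6 = 3
te_Task 5 = (3 + 4·8 + 13)/6 = 48/6 = 8
te_Task 6 = (5 + 4·8 + 11)/6 = 48/6 = 8

Forward pass:
ES_Task 1 = 0; EF_Task 1 = 10
ES_Task 2 = 10; EF_Task 2 = 10+12 = 22
ES_Task 3 = 10; EF_Task 3 = 10+4 = 14
ES_Task 4 = 10; EF_Task 4 = 10+3 = 13
ES_Task 5 = 10; EF_Task 5 = 10+8 = 18
ES_Task 6 = max(EF_Task 2=22, EF_Task 3=14, EF_Task 4=13, EF_Task 5=18) = 22; EF_Task 6 = 22+8 = 30
Expected project duration μ = 30 days. Critical path: Task 1 → Task 2 → Task 6.

30 days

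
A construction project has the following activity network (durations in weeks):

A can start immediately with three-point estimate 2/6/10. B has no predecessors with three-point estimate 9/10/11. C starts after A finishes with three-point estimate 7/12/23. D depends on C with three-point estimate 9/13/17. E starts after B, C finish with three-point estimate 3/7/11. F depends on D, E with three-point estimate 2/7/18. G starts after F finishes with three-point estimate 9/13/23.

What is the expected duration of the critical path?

54 weeks

te_A = (2 + 4·6 + 10)/6 = 36/6 = 6
te_B = (9 + 4·10 + 11)/6 = 60/6 = 10
te_C = (7 + 4·12 + 23)/6 = 78/6 = 13
te_D = (9 + 4·13 + 17)/6 = 78/6 = 13
te_E = (3 + 4·7 + 11)/6 = 42/6 = 7
te_F = (2 + 4·7 + 18)/6 = 48/6 = 8
te_G = (9 + 4·13 + 23)/6 = 84/6 = 14

Forward pass:
ES_A = 0; EF_A = 6
ES_B = 0; EF_B = 10
ES_C = 6; EF_C = 6+13 = 19
ES_D = 19; EF_D = 19+13 = 32
ES_E = max(EF_B=10, EF_C=19) = 19; EF_E = 19+7 = 26
ES_F = max(EF_D=32, EF_E=26) = 32; EF_F = 32+8 = 40
ES_G = 40; EF_G = 40+14 = 54
Expected project duration μ = 54 weeks. Critical path: A → C → D → F → G.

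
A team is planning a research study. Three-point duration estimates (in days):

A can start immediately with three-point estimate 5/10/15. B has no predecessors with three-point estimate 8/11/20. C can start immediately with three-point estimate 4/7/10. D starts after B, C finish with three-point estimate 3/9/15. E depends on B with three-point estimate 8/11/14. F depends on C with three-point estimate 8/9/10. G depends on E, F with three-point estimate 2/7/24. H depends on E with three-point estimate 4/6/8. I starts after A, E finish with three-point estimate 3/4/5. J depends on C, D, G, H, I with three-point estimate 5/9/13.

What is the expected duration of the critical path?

41 days

te_A = (5 + 4·10 + 15)/6 = 60/6 = 10
te_B = (8 + 4·11 + 20)/6 = 72/6 = 12
te_C = (4 + 4·7 + 10)/6 = 42/6 = 7
te_D = (3 + 4·9 + 15)/6 = 54/6 = 9
te_E = (8 + 4·11 + 14)/6 = 66/6 = 11
te_F = (8 + 4·9 + 10)/6 = 54/6 = 9
te_G = (2 + 4·7 + 24)/6 = 54/6 = 9
te_H = (4 + 4·6 + 8)/6 = 36/6 = 6
te_I = (3 + 4·4 + 5)/6 = 24/6 = 4
te_J = (5 + 4·9 + 13)/6 = 54/6 = 9

Forward pass:
ES_A = 0; EF_A = 10
ES_B = 0; EF_B = 12
ES_C = 0; EF_C = 7
ES_D = max(EF_B=12, EF_C=7) = 12; EF_D = 12+9 = 21
ES_E = 12; EF_E = 12+11 = 23
ES_F = 7; EF_F = 7+9 = 16
ES_G = max(EF_E=23, EF_F=16) = 23; EF_G = 23+9 = 32
ES_H = 23; EF_H = 23+6 = 29
ES_I = max(EF_A=10, EF_E=23) = 23; EF_I = 23+4 = 27
ES_J = max(EF_C=7, EF_D=21, EF_G=32, EF_H=29, EF_I=27) = 32; EF_J = 32+9 = 41
Expected project duration μ = 41 days. Critical path: B → E → G → J.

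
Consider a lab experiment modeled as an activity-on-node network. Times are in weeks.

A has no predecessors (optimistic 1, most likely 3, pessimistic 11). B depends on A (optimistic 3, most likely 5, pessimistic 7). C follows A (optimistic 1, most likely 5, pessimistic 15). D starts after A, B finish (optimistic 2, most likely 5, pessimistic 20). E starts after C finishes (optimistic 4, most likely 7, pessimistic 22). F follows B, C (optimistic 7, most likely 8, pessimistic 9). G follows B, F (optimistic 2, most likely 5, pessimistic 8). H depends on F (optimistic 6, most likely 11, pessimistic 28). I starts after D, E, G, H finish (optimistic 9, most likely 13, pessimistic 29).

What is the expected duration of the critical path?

te_A = (1 + 4·3 + 11)/6 = 24/6 = 4
te_B = (3 + 4·5 + 7)/6 = 30/6 = 5
te_C = (1 + 4·5 + 15)/6 = 36/6 = 6
te_D = (2 + 4·5 + 20)/6 = 42/6 = 7
te_E = (4 + 4·7 + 22)/6 = 54/6 = 9
te_F = (7 + 4·8 + 9)/6 = 48/6 = 8
te_G = (2 + 4·5 + 8)/6 = 30/6 = 5
te_H = (6 + 4·11 + 28)/6 = 78/6 = 13
te_I = (9 + 4·13 + 29)/6 = 90/6 = 15

Forward pass:
ES_A = 0; EF_A = 4
ES_B = 4; EF_B = 4+5 = 9
ES_C = 4; EF_C = 4+6 = 10
ES_D = max(EF_A=4, EF_B=9) = 9; EF_D = 9+7 = 16
ES_E = 10; EF_E = 10+9 = 19
ES_F = max(EF_B=9, EF_C=10) = 10; EF_F = 10+8 = 18
ES_G = max(EF_B=9, EF_F=18) = 18; EF_G = 18+5 = 23
ES_H = 18; EF_H = 18+13 = 31
ES_I = max(EF_D=16, EF_E=19, EF_G=23, EF_H=31) = 31; EF_I = 31+15 = 46
Expected project duration μ = 46 weeks. Critical path: A → C → F → H → I.

46 weeks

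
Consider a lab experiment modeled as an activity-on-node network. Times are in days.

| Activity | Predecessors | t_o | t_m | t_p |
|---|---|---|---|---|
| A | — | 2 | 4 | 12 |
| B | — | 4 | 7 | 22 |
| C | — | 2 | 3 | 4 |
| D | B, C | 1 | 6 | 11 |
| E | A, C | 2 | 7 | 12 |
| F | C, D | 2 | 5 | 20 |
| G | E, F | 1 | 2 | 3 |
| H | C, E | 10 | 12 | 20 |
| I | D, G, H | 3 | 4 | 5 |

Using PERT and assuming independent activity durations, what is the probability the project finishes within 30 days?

te_A = (2 + 4·4 + 12)/6 = 30/6 = 5; σ²_A = ((12−2)/6)² = 2.778
te_B = (4 + 4·7 + 22)/6 = 54/6 = 9; σ²_B = ((22−4)/6)² = 9.000
te_C = (2 + 4·3 + 4)/6 = 18/6 = 3; σ²_C = ((4−2)/6)² = 0.111
te_D = (1 + 4·6 + 11)/6 = 36/6 = 6; σ²_D = ((11−1)/6)² = 2.778
te_E = (2 + 4·7 + 12)/6 = 42/6 = 7; σ²_E = ((12−2)/6)² = 2.778
te_F = (2 + 4·5 + 20)/6 = 42/6 = 7; σ²_F = ((20−2)/6)² = 9.000
te_G = (1 + 4·2 + 3)/6 = 12/6 = 2; σ²_G = ((3−1)/6)² = 0.111
te_H = (10 + 4·12 + 20)/6 = 78/6 = 13; σ²_H = ((20−10)/6)² = 2.778
te_I = (3 + 4·4 + 5)/6 = 24/6 = 4; σ²_I = ((5−3)/6)² = 0.111

Forward pass:
ES_A = 0; EF_A = 5
ES_B = 0; EF_B = 9
ES_C = 0; EF_C = 3
ES_D = max(EF_B=9, EF_C=3) = 9; EF_D = 9+6 = 15
ES_E = max(EF_A=5, EF_C=3) = 5; EF_E = 5+7 = 12
ES_F = max(EF_C=3, EF_D=15) = 15; EF_F = 15+7 = 22
ES_G = max(EF_E=12, EF_F=22) = 22; EF_G = 22+2 = 24
ES_H = max(EF_C=3, EF_E=12) = 12; EF_H = 12+13 = 25
ES_I = max(EF_D=15, EF_G=24, EF_H=25) = 25; EF_I = 25+4 = 29
Expected project duration μ = 29 days. Critical path: A → E → H → I.

Variance along critical path = 2.778 + 2.778 + 2.778 + 0.111 = 8.444; σ = √8.444 = 2.906 days.
Z = (30 − 29) / 2.906 = 0.344
P(T ≤ 30) = Φ(0.344) ≈ 0.635

0.635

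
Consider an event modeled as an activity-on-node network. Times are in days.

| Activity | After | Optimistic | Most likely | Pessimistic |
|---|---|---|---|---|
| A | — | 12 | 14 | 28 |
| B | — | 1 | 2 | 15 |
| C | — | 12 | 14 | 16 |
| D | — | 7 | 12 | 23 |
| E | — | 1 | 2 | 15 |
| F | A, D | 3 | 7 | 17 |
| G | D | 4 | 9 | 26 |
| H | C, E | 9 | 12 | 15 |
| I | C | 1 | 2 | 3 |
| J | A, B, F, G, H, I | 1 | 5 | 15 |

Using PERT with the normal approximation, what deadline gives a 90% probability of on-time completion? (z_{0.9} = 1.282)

35.4 days

te_A = (12 + 4·14 + 28)/6 = 96/6 = 16; σ²_A = ((28−12)/6)² = 7.111
te_B = (1 + 4·2 + 15)/6 = 24/6 = 4; σ²_B = ((15−1)/6)² = 5.444
te_C = (12 + 4·14 + 16)/6 = 84/6 = 14; σ²_C = ((16−12)/6)² = 0.444
te_D = (7 + 4·12 + 23)/6 = 78/6 = 13; σ²_D = ((23−7)/6)² = 7.111
te_E = (1 + 4·2 + 15)/6 = 24/6 = 4; σ²_E = ((15−1)/6)² = 5.444
te_F = (3 + 4·7 + 17)/6 = 48/6 = 8; σ²_F = ((17−3)/6)² = 5.444
te_G = (4 + 4·9 + 26)/6 = 66/6 = 11; σ²_G = ((26−4)/6)² = 13.444
te_H = (9 + 4·12 + 15)/6 = 72/6 = 12; σ²_H = ((15−9)/6)² = 1.000
te_I = (1 + 4·2 + 3)/6 = 12/6 = 2; σ²_I = ((3−1)/6)² = 0.111
te_J = (1 + 4·5 + 15)/6 = 36/6 = 6; σ²_J = ((15−1)/6)² = 5.444

Forward pass:
ES_A = 0; EF_A = 16
ES_B = 0; EF_B = 4
ES_C = 0; EF_C = 14
ES_D = 0; EF_D = 13
ES_E = 0; EF_E = 4
ES_F = max(EF_A=16, EF_D=13) = 16; EF_F = 16+8 = 24
ES_G = 13; EF_G = 13+11 = 24
ES_H = max(EF_C=14, EF_E=4) = 14; EF_H = 14+12 = 26
ES_I = 14; EF_I = 14+2 = 16
ES_J = max(EF_A=16, EF_B=4, EF_F=24, EF_G=24, EF_H=26, EF_I=16) = 26; EF_J = 26+6 = 32
Expected project duration μ = 32 days. Critical path: C → H → J.

Variance along critical path = 0.444 + 1.000 + 5.444 = 6.889; σ = 2.625 days.
D = μ + z·σ = 32 + 1.282·2.625 = 35.4 days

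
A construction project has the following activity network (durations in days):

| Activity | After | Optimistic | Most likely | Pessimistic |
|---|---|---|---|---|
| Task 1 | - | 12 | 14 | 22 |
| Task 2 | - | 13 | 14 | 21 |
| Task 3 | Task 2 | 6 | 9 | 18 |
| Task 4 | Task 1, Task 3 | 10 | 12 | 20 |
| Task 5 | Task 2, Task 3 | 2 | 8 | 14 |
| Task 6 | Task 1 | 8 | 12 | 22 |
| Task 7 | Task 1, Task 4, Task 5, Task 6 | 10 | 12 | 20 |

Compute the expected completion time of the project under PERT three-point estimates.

te_Task 1 = (12 + 4·14 + 22)/6 = 90/6 = 15
te_Task 2 = (13 + 4·14 + 21)/6 = 90/6 = 15
te_Task 3 = (6 + 4·9 + 18)/6 = 60/6 = 10
te_Task 4 = (10 + 4·12 + 20)/6 = 78/6 = 13
te_Task 5 = (2 + 4·8 + 14)/6 = 48/6 = 8
te_Task 6 = (8 + 4·12 + 22)/6 = 78/6 = 13
te_Task 7 = (10 + 4·12 + 20)/6 = 78/6 = 13

Forward pass:
ES_Task 1 = 0; EF_Task 1 = 15
ES_Task 2 = 0; EF_Task 2 = 15
ES_Task 3 = 15; EF_Task 3 = 15+10 = 25
ES_Task 4 = max(EF_Task 1=15, EF_Task 3=25) = 25; EF_Task 4 = 25+13 = 38
ES_Task 5 = max(EF_Task 2=15, EF_Task 3=25) = 25; EF_Task 5 = 25+8 = 33
ES_Task 6 = 15; EF_Task 6 = 15+13 = 28
ES_Task 7 = max(EF_Task 1=15, EF_Task 4=38, EF_Task 5=33, EF_Task 6=28) = 38; EF_Task 7 = 38+13 = 51
Expected project duration μ = 51 days. Critical path: Task 2 → Task 3 → Task 4 → Task 7.

51 days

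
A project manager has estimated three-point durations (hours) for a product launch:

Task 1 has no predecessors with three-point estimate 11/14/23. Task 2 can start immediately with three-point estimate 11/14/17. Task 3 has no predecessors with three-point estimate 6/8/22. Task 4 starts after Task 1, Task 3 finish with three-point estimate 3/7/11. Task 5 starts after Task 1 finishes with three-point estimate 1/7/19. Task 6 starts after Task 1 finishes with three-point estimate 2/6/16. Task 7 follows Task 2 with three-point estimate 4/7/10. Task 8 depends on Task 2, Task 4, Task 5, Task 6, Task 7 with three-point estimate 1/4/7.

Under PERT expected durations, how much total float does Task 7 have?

2 hours

te_Task 1 = (11 + 4·14 + 23)/6 = 90/6 = 15
te_Task 2 = (11 + 4·14 + 17)/6 = 84/6 = 14
te_Task 3 = (6 + 4·8 + 22)/6 = 60/6 = 10
te_Task 4 = (3 + 4·7 + 11)/6 = 42/6 = 7
te_Task 5 = (1 + 4·7 + 19)/6 = 48/6 = 8
te_Task 6 = (2 + 4·6 + 16)/6 = 42/6 = 7
te_Task 7 = (4 + 4·7 + 10)/6 = 42/6 = 7
te_Task 8 = (1 + 4·4 + 7)/6 = 24/6 = 4

Forward pass:
ES_Task 1 = 0; EF_Task 1 = 15
ES_Task 2 = 0; EF_Task 2 = 14
ES_Task 3 = 0; EF_Task 3 = 10
ES_Task 4 = max(EF_Task 1=15, EF_Task 3=10) = 15; EF_Task 4 = 15+7 = 22
ES_Task 5 = 15; EF_Task 5 = 15+8 = 23
ES_Task 6 = 15; EF_Task 6 = 15+7 = 22
ES_Task 7 = 14; EF_Task 7 = 14+7 = 21
ES_Task 8 = max(EF_Task 2=14, EF_Task 4=22, EF_Task 5=23, EF_Task 6=22, EF_Task 7=21) = 23; EF_Task 8 = 23+4 = 27
Expected project duration μ = 27 hours. Critical path: Task 1 → Task 5 → Task 8.

Backward pass:
LF_Task 8 = 27; LS_Task 8 = 27−4 = 23
LF_Task 7 = LS_Task 8 = 23; LS_Task 7 = 23−7 = 16
LF_Task 6 = LS_Task 8 = 23; LS_Task 6 = 23−7 = 16
LF_Task 5 = LS_Task 8 = 23; LS_Task 5 = 23−8 = 15
LF_Task 4 = LS_Task 8 = 23; LS_Task 4 = 23−7 = 16
LF_Task 3 = LS_Task 4 = 16; LS_Task 3 = 16−10 = 6
LF_Task 2 = min(LS_Task 7=16, LS_Task 8=23) = 16; LS_Task 2 = 16−14 = 2
LF_Task 1 = min(LS_Task 4=16, LS_Task 5=15, LS_Task 6=16) = 15; LS_Task 1 = 15−15 = 0
Slack_Task 7 = LS_Task 7 − ES_Task 7 = 16 − 14 = 2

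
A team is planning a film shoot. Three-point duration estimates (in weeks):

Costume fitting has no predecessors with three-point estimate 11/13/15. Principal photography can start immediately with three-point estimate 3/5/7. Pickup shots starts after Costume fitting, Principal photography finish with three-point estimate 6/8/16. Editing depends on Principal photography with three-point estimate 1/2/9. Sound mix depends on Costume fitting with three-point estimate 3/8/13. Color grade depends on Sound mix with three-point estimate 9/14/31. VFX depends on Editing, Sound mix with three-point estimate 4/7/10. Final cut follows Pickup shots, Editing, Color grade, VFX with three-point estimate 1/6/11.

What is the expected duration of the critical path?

43 weeks

te_Costume fitting = (11 + 4·13 + 15)/6 = 78/6 = 13
te_Principal photography = (3 + 4·5 + 7)/6 = 30/6 = 5
te_Pickup shots = (6 + 4·8 + 16)/6 = 54/6 = 9
te_Editing = (1 + 4·2 + 9)/6 = 18/6 = 3
te_Sound mix = (3 + 4·8 + 13)/6 = 48/6 = 8
te_Color grade = (9 + 4·14 + 31)/6 = 96/6 = 16
te_VFX = (4 + 4·7 + 10)/6 = 42/6 = 7
te_Final cut = (1 + 4·6 + 11)/6 = 36/6 = 6

Forward pass:
ES_Costume fitting = 0; EF_Costume fitting = 13
ES_Principal photography = 0; EF_Principal photography = 5
ES_Pickup shots = max(EF_Costume fitting=13, EF_Principal photography=5) = 13; EF_Pickup shots = 13+9 = 22
ES_Editing = 5; EF_Editing = 5+3 = 8
ES_Sound mix = 13; EF_Sound mix = 13+8 = 21
ES_Color grade = 21; EF_Color grade = 21+16 = 37
ES_VFX = max(EF_Editing=8, EF_Sound mix=21) = 21; EF_VFX = 21+7 = 28
ES_Final cut = max(EF_Pickup shots=22, EF_Editing=8, EF_Color grade=37, EF_VFX=28) = 37; EF_Final cut = 37+6 = 43
Expected project duration μ = 43 weeks. Critical path: Costume fitting → Sound mix → Color grade → Final cut.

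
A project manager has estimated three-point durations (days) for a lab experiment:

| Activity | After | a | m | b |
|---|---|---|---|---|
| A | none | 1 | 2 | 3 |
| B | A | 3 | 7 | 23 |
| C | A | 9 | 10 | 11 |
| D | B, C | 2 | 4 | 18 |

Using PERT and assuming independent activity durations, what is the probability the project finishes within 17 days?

te_A = (1 + 4·2 + 3)/6 = 12/6 = 2; σ²_A = ((3−1)/6)² = 0.111
te_B = (3 + 4·7 + 23)/6 = 54/6 = 9; σ²_B = ((23−3)/6)² = 11.111
te_C = (9 + 4·10 + 11)/6 = 60/6 = 10; σ²_C = ((11−9)/6)² = 0.111
te_D = (2 + 4·4 + 18)/6 = 36/6 = 6; σ²_D = ((18−2)/6)² = 7.111

Forward pass:
ES_A = 0; EF_A = 2
ES_B = 2; EF_B = 2+9 = 11
ES_C = 2; EF_C = 2+10 = 12
ES_D = max(EF_B=11, EF_C=12) = 12; EF_D = 12+6 = 18
Expected project duration μ = 18 days. Critical path: A → C → D.

Variance along critical path = 0.111 + 0.111 + 7.111 = 7.333; σ = √7.333 = 2.708 days.
Z = (17 − 18) / 2.708 = -0.369
P(T ≤ 17) = Φ(-0.369) ≈ 0.356

0.356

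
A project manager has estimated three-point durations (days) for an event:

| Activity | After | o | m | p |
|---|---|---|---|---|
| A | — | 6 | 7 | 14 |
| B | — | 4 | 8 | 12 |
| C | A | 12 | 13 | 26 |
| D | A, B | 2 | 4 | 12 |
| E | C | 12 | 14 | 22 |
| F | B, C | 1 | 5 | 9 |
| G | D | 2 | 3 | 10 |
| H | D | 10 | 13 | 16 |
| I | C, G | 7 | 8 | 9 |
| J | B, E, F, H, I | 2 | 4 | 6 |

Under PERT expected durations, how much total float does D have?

te_A = (6 + 4·7 + 14)/6 = 48/6 = 8
te_B = (4 + 4·8 + 12)/6 = 48/6 = 8
te_C = (12 + 4·13 + 26)/6 = 90/6 = 15
te_D = (2 + 4·4 + 12)/6 = 30/6 = 5
te_E = (12 + 4·14 + 22)/6 = 90/6 = 15
te_F = (1 + 4·5 + 9)/6 = 30/6 = 5
te_G = (2 + 4·3 + 10)/6 = 24/6 = 4
te_H = (10 + 4·13 + 16)/6 = 78/6 = 13
te_I = (7 + 4·8 + 9)/6 = 48/6 = 8
te_J = (2 + 4·4 + 6)/6 = 24/6 = 4

Forward pass:
ES_A = 0; EF_A = 8
ES_B = 0; EF_B = 8
ES_C = 8; EF_C = 8+15 = 23
ES_D = max(EF_A=8, EF_B=8) = 8; EF_D = 8+5 = 13
ES_E = 23; EF_E = 23+15 = 38
ES_F = max(EF_B=8, EF_C=23) = 23; EF_F = 23+5 = 28
ES_G = 13; EF_G = 13+4 = 17
ES_H = 13; EF_H = 13+13 = 26
ES_I = max(EF_C=23, EF_G=17) = 23; EF_I = 23+8 = 31
ES_J = max(EF_B=8, EF_E=38, EF_F=28, EF_H=26, EF_I=31) = 38; EF_J = 38+4 = 42
Expected project duration μ = 42 days. Critical path: A → C → E → J.

Backward pass:
LF_J = 42; LS_J = 42−4 = 38
LF_I = LS_J = 38; LS_I = 38−8 = 30
LF_H = LS_J = 38; LS_H = 38−13 = 25
LF_G = LS_I = 30; LS_G = 30−4 = 26
LF_F = LS_J = 38; LS_F = 38−5 = 33
LF_E = LS_J = 38; LS_E = 38−15 = 23
LF_D = min(LS_G=26, LS_H=25) = 25; LS_D = 25−5 = 20
LF_C = min(LS_E=23, LS_F=33, LS_I=30) = 23; LS_C = 23−15 = 8
LF_B = min(LS_D=20, LS_F=33, LS_J=38) = 20; LS_B = 20−8 = 12
LF_A = min(LS_C=8, LS_D=20) = 8; LS_A = 8−8 = 0
Slack_D = LS_D − ES_D = 20 − 8 = 12

12 days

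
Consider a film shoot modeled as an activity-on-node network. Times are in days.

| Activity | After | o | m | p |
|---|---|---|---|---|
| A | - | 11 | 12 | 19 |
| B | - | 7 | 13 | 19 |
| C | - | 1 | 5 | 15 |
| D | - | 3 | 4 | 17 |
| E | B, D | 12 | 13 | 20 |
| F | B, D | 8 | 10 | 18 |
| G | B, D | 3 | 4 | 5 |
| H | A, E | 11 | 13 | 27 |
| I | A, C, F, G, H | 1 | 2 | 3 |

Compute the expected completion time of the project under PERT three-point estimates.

44 days

te_A = (11 + 4·12 + 19)/6 = 78/6 = 13
te_B = (7 + 4·13 + 19)/6 = 78/6 = 13
te_C = (1 + 4·5 + 15)/6 = 36/6 = 6
te_D = (3 + 4·4 + 17)/6 = 36/6 = 6
te_E = (12 + 4·13 + 20)/6 = 84/6 = 14
te_F = (8 + 4·10 + 18)/6 = 66/6 = 11
te_G = (3 + 4·4 + 5)/6 = 24/6 = 4
te_H = (11 + 4·13 + 27)/6 = 90/6 = 15
te_I = (1 + 4·2 + 3)/6 = 12/6 = 2

Forward pass:
ES_A = 0; EF_A = 13
ES_B = 0; EF_B = 13
ES_C = 0; EF_C = 6
ES_D = 0; EF_D = 6
ES_E = max(EF_B=13, EF_D=6) = 13; EF_E = 13+14 = 27
ES_F = max(EF_B=13, EF_D=6) = 13; EF_F = 13+11 = 24
ES_G = max(EF_B=13, EF_D=6) = 13; EF_G = 13+4 = 17
ES_H = max(EF_A=13, EF_E=27) = 27; EF_H = 27+15 = 42
ES_I = max(EF_A=13, EF_C=6, EF_F=24, EF_G=17, EF_H=42) = 42; EF_I = 42+2 = 44
Expected project duration μ = 44 days. Critical path: B → E → H → I.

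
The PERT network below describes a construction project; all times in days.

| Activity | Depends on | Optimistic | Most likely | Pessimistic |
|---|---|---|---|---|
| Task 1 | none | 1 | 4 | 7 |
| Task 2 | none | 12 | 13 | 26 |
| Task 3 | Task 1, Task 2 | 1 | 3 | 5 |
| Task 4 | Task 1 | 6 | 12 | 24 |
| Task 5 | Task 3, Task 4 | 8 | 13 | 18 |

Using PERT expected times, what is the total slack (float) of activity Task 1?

te_Task 1 = (1 + 4·4 + 7)/6 = 24/6 = 4
te_Task 2 = (12 + 4·13 + 26)/6 = 90/6 = 15
te_Task 3 = (1 + 4·3 + 5)/6 = 18/6 = 3
te_Task 4 = (6 + 4·12 + 24)/6 = 78/6 = 13
te_Task 5 = (8 + 4·13 + 18)/6 = 78/6 = 13

Forward pass:
ES_Task 1 = 0; EF_Task 1 = 4
ES_Task 2 = 0; EF_Task 2 = 15
ES_Task 3 = max(EF_Task 1=4, EF_Task 2=15) = 15; EF_Task 3 = 15+3 = 18
ES_Task 4 = 4; EF_Task 4 = 4+13 = 17
ES_Task 5 = max(EF_Task 3=18, EF_Task 4=17) = 18; EF_Task 5 = 18+13 = 31
Expected project duration μ = 31 days. Critical path: Task 2 → Task 3 → Task 5.

Backward pass:
LF_Task 5 = 31; LS_Task 5 = 31−13 = 18
LF_Task 4 = LS_Task 5 = 18; LS_Task 4 = 18−13 = 5
LF_Task 3 = LS_Task 5 = 18; LS_Task 3 = 18−3 = 15
LF_Task 2 = LS_Task 3 = 15; LS_Task 2 = 15−15 = 0
LF_Task 1 = min(LS_Task 3=15, LS_Task 4=5) = 5; LS_Task 1 = 5−4 = 1
Slack_Task 1 = LS_Task 1 − ES_Task 1 = 1 − 0 = 1

1 days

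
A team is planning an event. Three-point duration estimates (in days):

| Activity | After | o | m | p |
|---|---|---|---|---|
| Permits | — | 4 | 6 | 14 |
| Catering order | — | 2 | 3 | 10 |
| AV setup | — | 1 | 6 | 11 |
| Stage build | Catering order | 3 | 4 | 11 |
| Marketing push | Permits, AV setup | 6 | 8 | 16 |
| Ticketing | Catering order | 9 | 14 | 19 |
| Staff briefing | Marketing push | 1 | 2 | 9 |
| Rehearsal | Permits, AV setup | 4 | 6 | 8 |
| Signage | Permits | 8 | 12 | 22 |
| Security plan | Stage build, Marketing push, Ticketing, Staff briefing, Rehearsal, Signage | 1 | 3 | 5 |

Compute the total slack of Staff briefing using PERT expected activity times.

te_Permits = (4 + 4·6 + 14)/6 = 42/6 = 7
te_Catering order = (2 + 4·3 + 10)/6 = 24/6 = 4
te_AV setup = (1 + 4·6 + 11)/6 = 36/6 = 6
te_Stage build = (3 + 4·4 + 11)/6 = 30/6 = 5
te_Marketing push = (6 + 4·8 + 16)/6 = 54/6 = 9
te_Ticketing = (9 + 4·14 + 19)/6 = 84/6 = 14
te_Staff briefing = (1 + 4·2 + 9)/6 = 18/6 = 3
te_Rehearsal = (4 + 4·6 + 8)/6 = 36/6 = 6
te_Signage = (8 + 4·12 + 22)/6 = 78/6 = 13
te_Security plan = (1 + 4·3 + 5)/6 = 18/6 = 3

Forward pass:
ES_Permits = 0; EF_Permits = 7
ES_Catering order = 0; EF_Catering order = 4
ES_AV setup = 0; EF_AV setup = 6
ES_Stage build = 4; EF_Stage build = 4+5 = 9
ES_Marketing push = max(EF_Permits=7, EF_AV setup=6) = 7; EF_Marketing push = 7+9 = 16
ES_Ticketing = 4; EF_Ticketing = 4+14 = 18
ES_Staff briefing = 16; EF_Staff briefing = 16+3 = 19
ES_Rehearsal = max(EF_Permits=7, EF_AV setup=6) = 7; EF_Rehearsal = 7+6 = 13
ES_Signage = 7; EF_Signage = 7+13 = 20
ES_Security plan = max(EF_Stage build=9, EF_Marketing push=16, EF_Ticketing=18, EF_Staff briefing=19, EF_Rehearsal=13, EF_Signage=20) = 20; EF_Security plan = 20+3 = 23
Expected project duration μ = 23 days. Critical path: Permits → Signage → Security plan.

Backward pass:
LF_Security plan = 23; LS_Security plan = 23−3 = 20
LF_Signage = LS_Security plan = 20; LS_Signage = 20−13 = 7
LF_Rehearsal = LS_Security plan = 20; LS_Rehearsal = 20−6 = 14
LF_Staff briefing = LS_Security plan = 20; LS_Staff briefing = 20−3 = 17
LF_Ticketing = LS_Security plan = 20; LS_Ticketing = 20−14 = 6
LF_Marketing push = min(LS_Staff briefing=17, LS_Security plan=20) = 17; LS_Marketing push = 17−9 = 8
LF_Stage build = LS_Security plan = 20; LS_Stage build = 20−5 = 15
LF_AV setup = min(LS_Marketing push=8, LS_Rehearsal=14) = 8; LS_AV setup = 8−6 = 2
LF_Catering order = min(LS_Stage build=15, LS_Ticketing=6) = 6; LS_Catering order = 6−4 = 2
LF_Permits = min(LS_Marketing push=8, LS_Rehearsal=14, LS_Signage=7) = 7; LS_Permits = 7−7 = 0
Slack_Staff briefing = LS_Staff briefing − ES_Staff briefing = 17 − 16 = 1

1 days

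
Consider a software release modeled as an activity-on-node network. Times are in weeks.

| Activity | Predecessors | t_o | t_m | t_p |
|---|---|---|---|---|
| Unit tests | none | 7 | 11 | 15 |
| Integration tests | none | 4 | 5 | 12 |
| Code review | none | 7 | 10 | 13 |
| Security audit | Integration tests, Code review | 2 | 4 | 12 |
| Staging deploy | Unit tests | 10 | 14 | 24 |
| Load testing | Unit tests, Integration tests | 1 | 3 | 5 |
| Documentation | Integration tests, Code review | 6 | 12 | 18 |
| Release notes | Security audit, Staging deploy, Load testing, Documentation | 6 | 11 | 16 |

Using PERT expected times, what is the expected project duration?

te_Unit tests = (7 + 4·11 + 15)/6 = 66/6 = 11
te_Integration tests = (4 + 4·5 + 12)/6 = 36/6 = 6
te_Code review = (7 + 4·10 + 13)/6 = 60/6 = 10
te_Security audit = (2 + 4·4 + 12)/6 = 30/6 = 5
te_Staging deploy = (10 + 4·14 + 24)/6 = 90/6 = 15
te_Load testing = (1 + 4·3 + 5)/6 = 18/6 = 3
te_Documentation = (6 + 4·12 + 18)/6 = 72/6 = 12
te_Release notes = (6 + 4·11 + 16)/6 = 66/6 = 11

Forward pass:
ES_Unit tests = 0; EF_Unit tests = 11
ES_Integration tests = 0; EF_Integration tests = 6
ES_Code review = 0; EF_Code review = 10
ES_Security audit = max(EF_Integration tests=6, EF_Code review=10) = 10; EF_Security audit = 10+5 = 15
ES_Staging deploy = 11; EF_Staging deploy = 11+15 = 26
ES_Load testing = max(EF_Unit tests=11, EF_Integration tests=6) = 11; EF_Load testing = 11+3 = 14
ES_Documentation = max(EF_Integration tests=6, EF_Code review=10) = 10; EF_Documentation = 10+12 = 22
ES_Release notes = max(EF_Security audit=15, EF_Staging deploy=26, EF_Load testing=14, EF_Documentation=22) = 26; EF_Release notes = 26+11 = 37
Expected project duration μ = 37 weeks. Critical path: Unit tests → Staging deploy → Release notes.

37 weeks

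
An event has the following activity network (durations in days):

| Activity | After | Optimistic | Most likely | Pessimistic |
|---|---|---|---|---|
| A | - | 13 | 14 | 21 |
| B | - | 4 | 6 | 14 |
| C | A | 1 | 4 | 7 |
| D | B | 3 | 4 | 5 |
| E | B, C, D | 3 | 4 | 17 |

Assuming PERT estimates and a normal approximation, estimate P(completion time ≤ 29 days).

0.918

te_A = (13 + 4·14 + 21)/6 = 90/6 = 15; σ²_A = ((21−13)/6)² = 1.778
te_B = (4 + 4·6 + 14)/6 = 42/6 = 7; σ²_B = ((14−4)/6)² = 2.778
te_C = (1 + 4·4 + 7)/6 = 24/6 = 4; σ²_C = ((7−1)/6)² = 1.000
te_D = (3 + 4·4 + 5)/6 = 24/6 = 4; σ²_D = ((5−3)/6)² = 0.111
te_E = (3 + 4·4 + 17)/6 = 36/6 = 6; σ²_E = ((17−3)/6)² = 5.444

Forward pass:
ES_A = 0; EF_A = 15
ES_B = 0; EF_B = 7
ES_C = 15; EF_C = 15+4 = 19
ES_D = 7; EF_D = 7+4 = 11
ES_E = max(EF_B=7, EF_C=19, EF_D=11) = 19; EF_E = 19+6 = 25
Expected project duration μ = 25 days. Critical path: A → C → E.

Variance along critical path = 1.778 + 1.000 + 5.444 = 8.222; σ = √8.222 = 2.867 days.
Z = (29 − 25) / 2.867 = 1.395
P(T ≤ 29) = Φ(1.395) ≈ 0.918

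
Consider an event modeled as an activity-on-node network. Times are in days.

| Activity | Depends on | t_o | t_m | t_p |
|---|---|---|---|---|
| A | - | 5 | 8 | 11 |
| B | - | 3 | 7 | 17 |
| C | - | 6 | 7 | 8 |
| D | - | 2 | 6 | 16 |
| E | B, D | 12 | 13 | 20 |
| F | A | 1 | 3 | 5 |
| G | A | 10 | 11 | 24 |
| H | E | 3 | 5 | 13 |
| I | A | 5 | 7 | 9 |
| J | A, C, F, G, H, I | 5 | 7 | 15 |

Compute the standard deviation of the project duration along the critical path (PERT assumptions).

te_A = (5 + 4·8 + 11)/6 = 48/6 = 8; σ²_A = ((11−5)/6)² = 1.000
te_B = (3 + 4·7 + 17)/6 = 48/6 = 8; σ²_B = ((17−3)/6)² = 5.444
te_C = (6 + 4·7 + 8)/6 = 42/6 = 7; σ²_C = ((8−6)/6)² = 0.111
te_D = (2 + 4·6 + 16)/6 = 42/6 = 7; σ²_D = ((16−2)/6)² = 5.444
te_E = (12 + 4·13 + 20)/6 = 84/6 = 14; σ²_E = ((20−12)/6)² = 1.778
te_F = (1 + 4·3 + 5)/6 = 18/6 = 3; σ²_F = ((5−1)/6)² = 0.444
te_G = (10 + 4·11 + 24)/6 = 78/6 = 13; σ²_G = ((24−10)/6)² = 5.444
te_H = (3 + 4·5 + 13)/6 = 36/6 = 6; σ²_H = ((13−3)/6)² = 2.778
te_I = (5 + 4·7 + 9)/6 = 42/6 = 7; σ²_I = ((9−5)/6)² = 0.444
te_J = (5 + 4·7 + 15)/6 = 48/6 = 8; σ²_J = ((15−5)/6)² = 2.778

Forward pass:
ES_A = 0; EF_A = 8
ES_B = 0; EF_B = 8
ES_C = 0; EF_C = 7
ES_D = 0; EF_D = 7
ES_E = max(EF_B=8, EF_D=7) = 8; EF_E = 8+14 = 22
ES_F = 8; EF_F = 8+3 = 11
ES_G = 8; EF_G = 8+13 = 21
ES_H = 22; EF_H = 22+6 = 28
ES_I = 8; EF_I = 8+7 = 15
ES_J = max(EF_A=8, EF_C=7, EF_F=11, EF_G=21, EF_H=28, EF_I=15) = 28; EF_J = 28+8 = 36
Expected project duration μ = 36 days. Critical path: B → E → H → J.

Variance along critical path = 5.444 + 1.778 + 2.778 + 2.778 = 12.778
σ = √12.778 = 3.575 days

3.57 days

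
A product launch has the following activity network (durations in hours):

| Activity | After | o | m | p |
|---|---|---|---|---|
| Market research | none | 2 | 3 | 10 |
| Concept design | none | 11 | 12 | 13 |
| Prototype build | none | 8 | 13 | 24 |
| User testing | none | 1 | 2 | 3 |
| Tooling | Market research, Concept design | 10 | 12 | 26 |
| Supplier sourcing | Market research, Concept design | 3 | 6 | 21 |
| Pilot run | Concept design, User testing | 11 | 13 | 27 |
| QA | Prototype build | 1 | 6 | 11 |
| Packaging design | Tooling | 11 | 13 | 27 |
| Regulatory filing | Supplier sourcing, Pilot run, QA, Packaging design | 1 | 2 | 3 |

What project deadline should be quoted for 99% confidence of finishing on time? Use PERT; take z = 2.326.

51.8 hours

te_Market research = (2 + 4·3 + 10)/6 = 24/6 = 4; σ²_Market research = ((10−2)/6)² = 1.778
te_Concept design = (11 + 4·12 + 13)/6 = 72/6 = 12; σ²_Concept design = ((13−11)/6)² = 0.111
te_Prototype build = (8 + 4·13 + 24)/6 = 84/6 = 14; σ²_Prototype build = ((24−8)/6)² = 7.111
te_User testing = (1 + 4·2 + 3)/6 = 12/6 = 2; σ²_User testing = ((3−1)/6)² = 0.111
te_Tooling = (10 + 4·12 + 26)/6 = 84/6 = 14; σ²_Tooling = ((26−10)/6)² = 7.111
te_Supplier sourcing = (3 + 4·6 + 21)/6 = 48/6 = 8; σ²_Supplier sourcing = ((21−3)/6)² = 9.000
te_Pilot run = (11 + 4·13 + 27)/6 = 90/6 = 15; σ²_Pilot run = ((27−11)/6)² = 7.111
te_QA = (1 + 4·6 + 11)/6 = 36/6 = 6; σ²_QA = ((11−1)/6)² = 2.778
te_Packaging design = (11 + 4·13 + 27)/6 = 90/6 = 15; σ²_Packaging design = ((27−11)/6)² = 7.111
te_Regulatory filing = (1 + 4·2 + 3)/6 = 12/6 = 2; σ²_Regulatory filing = ((3−1)/6)² = 0.111

Forward pass:
ES_Market research = 0; EF_Market research = 4
ES_Concept design = 0; EF_Concept design = 12
ES_Prototype build = 0; EF_Prototype build = 14
ES_User testing = 0; EF_User testing = 2
ES_Tooling = max(EF_Market research=4, EF_Concept design=12) = 12; EF_Tooling = 12+14 = 26
ES_Supplier sourcing = max(EF_Market research=4, EF_Concept design=12) = 12; EF_Supplier sourcing = 12+8 = 20
ES_Pilot run = max(EF_Concept design=12, EF_User testing=2) = 12; EF_Pilot run = 12+15 = 27
ES_QA = 14; EF_QA = 14+6 = 20
ES_Packaging design = 26; EF_Packaging design = 26+15 = 41
ES_Regulatory filing = max(EF_Supplier sourcing=20, EF_Pilot run=27, EF_QA=20, EF_Packaging design=41) = 41; EF_Regulatory filing = 41+2 = 43
Expected project duration μ = 43 hours. Critical path: Concept design → Tooling → Packaging design → Regulatory filing.

Variance along critical path = 0.111 + 7.111 + 7.111 + 0.111 = 14.444; σ = 3.801 hours.
D = μ + z·σ = 43 + 2.326·3.801 = 51.8 hours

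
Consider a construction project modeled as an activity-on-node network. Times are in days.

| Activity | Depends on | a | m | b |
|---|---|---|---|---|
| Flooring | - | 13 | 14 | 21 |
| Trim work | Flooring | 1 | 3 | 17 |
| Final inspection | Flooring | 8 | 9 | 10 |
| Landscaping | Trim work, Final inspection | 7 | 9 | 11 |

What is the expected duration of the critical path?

te_Flooring = (13 + 4·14 + 21)/6 = 90/6 = 15
te_Trim work = (1 + 4·3 + 17)/6 = 30/6 = 5
te_Final inspection = (8 + 4·9 + 10)/6 = 54/6 = 9
te_Landscaping = (7 + 4·9 + 11)/6 = 54/6 = 9

Forward pass:
ES_Flooring = 0; EF_Flooring = 15
ES_Trim work = 15; EF_Trim work = 15+5 = 20
ES_Final inspection = 15; EF_Final inspection = 15+9 = 24
ES_Landscaping = max(EF_Trim work=20, EF_Final inspection=24) = 24; EF_Landscaping = 24+9 = 33
Expected project duration μ = 33 days. Critical path: Flooring → Final inspection → Landscaping.

33 days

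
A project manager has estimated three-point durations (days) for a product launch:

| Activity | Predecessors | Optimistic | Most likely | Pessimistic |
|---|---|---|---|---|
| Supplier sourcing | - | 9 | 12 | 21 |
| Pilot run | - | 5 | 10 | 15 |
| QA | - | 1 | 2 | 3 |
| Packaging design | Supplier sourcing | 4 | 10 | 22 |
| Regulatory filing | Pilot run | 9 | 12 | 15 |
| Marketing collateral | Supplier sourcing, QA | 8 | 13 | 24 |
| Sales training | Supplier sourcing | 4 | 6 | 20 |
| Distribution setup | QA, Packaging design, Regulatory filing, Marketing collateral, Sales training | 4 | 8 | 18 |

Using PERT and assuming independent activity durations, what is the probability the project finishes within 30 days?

0.070

te_Supplier sourcing = (9 + 4·12 + 21)/6 = 78/6 = 13; σ²_Supplier sourcing = ((21−9)/6)² = 4.000
te_Pilot run = (5 + 4·10 + 15)/6 = 60/6 = 10; σ²_Pilot run = ((15−5)/6)² = 2.778
te_QA = (1 + 4·2 + 3)/6 = 12/6 = 2; σ²_QA = ((3−1)/6)² = 0.111
te_Packaging design = (4 + 4·10 + 22)/6 = 66/6 = 11; σ²_Packaging design = ((22−4)/6)² = 9.000
te_Regulatory filing = (9 + 4·12 + 15)/6 = 72/6 = 12; σ²_Regulatory filing = ((15−9)/6)² = 1.000
te_Marketing collateral = (8 + 4·13 + 24)/6 = 84/6 = 14; σ²_Marketing collateral = ((24−8)/6)² = 7.111
te_Sales training = (4 + 4·6 + 20)/6 = 48/6 = 8; σ²_Sales training = ((20−4)/6)² = 7.111
te_Distribution setup = (4 + 4·8 + 18)/6 = 54/6 = 9; σ²_Distribution setup = ((18−4)/6)² = 5.444

Forward pass:
ES_Supplier sourcing = 0; EF_Supplier sourcing = 13
ES_Pilot run = 0; EF_Pilot run = 10
ES_QA = 0; EF_QA = 2
ES_Packaging design = 13; EF_Packaging design = 13+11 = 24
ES_Regulatory filing = 10; EF_Regulatory filing = 10+12 = 22
ES_Marketing collateral = max(EF_Supplier sourcing=13, EF_QA=2) = 13; EF_Marketing collateral = 13+14 = 27
ES_Sales training = 13; EF_Sales training = 13+8 = 21
ES_Distribution setup = max(EF_QA=2, EF_Packaging design=24, EF_Regulatory filing=22, EF_Marketing collateral=27, EF_Sales training=21) = 27; EF_Distribution setup = 27+9 = 36
Expected project duration μ = 36 days. Critical path: Supplier sourcing → Marketing collateral → Distribution setup.

Variance along critical path = 4.000 + 7.111 + 5.444 = 16.556; σ = √16.556 = 4.069 days.
Z = (30 − 36) / 4.069 = -1.475
P(T ≤ 30) = Φ(-1.475) ≈ 0.070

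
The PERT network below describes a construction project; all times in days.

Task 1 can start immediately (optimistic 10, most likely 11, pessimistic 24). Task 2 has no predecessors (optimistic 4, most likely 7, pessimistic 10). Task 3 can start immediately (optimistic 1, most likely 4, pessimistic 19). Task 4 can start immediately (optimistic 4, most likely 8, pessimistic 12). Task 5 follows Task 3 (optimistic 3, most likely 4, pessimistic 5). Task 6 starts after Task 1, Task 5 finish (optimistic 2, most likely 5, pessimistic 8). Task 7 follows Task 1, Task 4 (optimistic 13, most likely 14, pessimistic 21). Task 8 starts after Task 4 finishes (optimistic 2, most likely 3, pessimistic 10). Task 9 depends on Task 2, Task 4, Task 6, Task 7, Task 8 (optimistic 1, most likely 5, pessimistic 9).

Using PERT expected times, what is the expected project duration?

33 days

te_Task 1 = (10 + 4·11 + 24)/6 = 78/6 = 13
te_Task 2 = (4 + 4·7 + 10)/6 = 42/6 = 7
te_Task 3 = (1 + 4·4 + 19)/6 = 36/6 = 6
te_Task 4 = (4 + 4·8 + 12)/6 = 48/6 = 8
te_Task 5 = (3 + 4·4 + 5)/6 = 24/6 = 4
te_Task 6 = (2 + 4·5 + 8)/6 = 30/6 = 5
te_Task 7 = (13 + 4·14 + 21)/6 = 90/6 = 15
te_Task 8 = (2 + 4·3 + 10)/6 = 24/6 = 4
te_Task 9 = (1 + 4·5 + 9)/6 = 30/6 = 5

Forward pass:
ES_Task 1 = 0; EF_Task 1 = 13
ES_Task 2 = 0; EF_Task 2 = 7
ES_Task 3 = 0; EF_Task 3 = 6
ES_Task 4 = 0; EF_Task 4 = 8
ES_Task 5 = 6; EF_Task 5 = 6+4 = 10
ES_Task 6 = max(EF_Task 1=13, EF_Task 5=10) = 13; EF_Task 6 = 13+5 = 18
ES_Task 7 = max(EF_Task 1=13, EF_Task 4=8) = 13; EF_Task 7 = 13+15 = 28
ES_Task 8 = 8; EF_Task 8 = 8+4 = 12
ES_Task 9 = max(EF_Task 2=7, EF_Task 4=8, EF_Task 6=18, EF_Task 7=28, EF_Task 8=12) = 28; EF_Task 9 = 28+5 = 33
Expected project duration μ = 33 days. Critical path: Task 1 → Task 7 → Task 9.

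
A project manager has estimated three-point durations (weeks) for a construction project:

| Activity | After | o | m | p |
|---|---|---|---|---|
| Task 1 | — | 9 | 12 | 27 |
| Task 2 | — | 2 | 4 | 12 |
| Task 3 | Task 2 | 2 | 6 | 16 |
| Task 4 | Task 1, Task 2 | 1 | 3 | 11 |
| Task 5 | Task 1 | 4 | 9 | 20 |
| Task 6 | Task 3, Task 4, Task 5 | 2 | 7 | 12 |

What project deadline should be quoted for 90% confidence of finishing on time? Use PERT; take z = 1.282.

te_Task 1 = (9 + 4·12 + 27)/6 = 84/6 = 14; σ²_Task 1 = ((27−9)/6)² = 9.000
te_Task 2 = (2 + 4·4 + 12)/6 = 30/6 = 5; σ²_Task 2 = ((12−2)/6)² = 2.778
te_Task 3 = (2 + 4·6 + 16)/6 = 42/6 = 7; σ²_Task 3 = ((16−2)/6)² = 5.444
te_Task 4 = (1 + 4·3 + 11)/6 = 24/6 = 4; σ²_Task 4 = ((11−1)/6)² = 2.778
te_Task 5 = (4 + 4·9 + 20)/6 = 60/6 = 10; σ²_Task 5 = ((20−4)/6)² = 7.111
te_Task 6 = (2 + 4·7 + 12)/6 = 42/6 = 7; σ²_Task 6 = ((12−2)/6)² = 2.778

Forward pass:
ES_Task 1 = 0; EF_Task 1 = 14
ES_Task 2 = 0; EF_Task 2 = 5
ES_Task 3 = 5; EF_Task 3 = 5+7 = 12
ES_Task 4 = max(EF_Task 1=14, EF_Task 2=5) = 14; EF_Task 4 = 14+4 = 18
ES_Task 5 = 14; EF_Task 5 = 14+10 = 24
ES_Task 6 = max(EF_Task 3=12, EF_Task 4=18, EF_Task 5=24) = 24; EF_Task 6 = 24+7 = 31
Expected project duration μ = 31 weeks. Critical path: Task 1 → Task 5 → Task 6.

Variance along critical path = 9.000 + 7.111 + 2.778 = 18.889; σ = 4.346 weeks.
D = μ + z·σ = 31 + 1.282·4.346 = 36.6 weeks

36.6 weeks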